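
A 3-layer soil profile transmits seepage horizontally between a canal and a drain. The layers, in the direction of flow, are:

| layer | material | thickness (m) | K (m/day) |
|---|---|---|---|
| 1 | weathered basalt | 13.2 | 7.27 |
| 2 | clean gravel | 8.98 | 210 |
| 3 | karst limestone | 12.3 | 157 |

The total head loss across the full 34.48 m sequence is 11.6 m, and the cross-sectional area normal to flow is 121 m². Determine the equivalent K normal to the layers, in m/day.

Flow is perpendicular to layering, so the layers act in series and the equivalent K is the thickness-weighted harmonic mean.
Total thickness L = 13.2 + 8.98 + 12.3 = 34.48 m.
Σ(b_i/K_i) = 13.2/7.27 + 8.98/210 + 12.3/157 = 1.937 d.
K_eq = L / Σ(b_i/K_i) = 34.48 / 1.937 = 17.80 m/day.

17.8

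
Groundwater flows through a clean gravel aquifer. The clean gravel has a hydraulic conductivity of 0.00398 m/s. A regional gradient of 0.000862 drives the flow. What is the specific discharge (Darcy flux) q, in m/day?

Convert K: 0.00398 m/s × 86400 = 343.9 m/day.
Hydraulic gradient i = 0.000862.
Specific discharge q = K · i = 343.9 × 0.0008620 = 0.2964 m/day.

0.296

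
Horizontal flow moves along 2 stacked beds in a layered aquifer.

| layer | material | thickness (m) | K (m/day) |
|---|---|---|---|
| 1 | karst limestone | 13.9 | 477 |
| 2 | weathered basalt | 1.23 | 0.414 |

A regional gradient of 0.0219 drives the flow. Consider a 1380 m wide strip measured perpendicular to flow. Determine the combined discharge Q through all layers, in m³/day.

Flow is parallel to layering, so each bed carries its own Darcy discharge and the transmissivities add.
Σ(K_i·b_i) = 477×13.9 + 0.414×1.23 = 6631 m²/day.
Hydraulic gradient i = 0.0219.
Q = Σ(K_i·b_i) · W · i = 6631 × 1380 × 0.02190 = 2.004e+05 m³/day.

200000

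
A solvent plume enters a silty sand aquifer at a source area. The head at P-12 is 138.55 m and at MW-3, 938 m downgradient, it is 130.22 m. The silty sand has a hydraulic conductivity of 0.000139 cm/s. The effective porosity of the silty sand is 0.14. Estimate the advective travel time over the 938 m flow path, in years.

Convert K: 0.000139 cm/s × 864 = 0.1201 m/day.
Hydraulic gradient i = (138.55 − 130.22) / 938 = 8.33 / 938 = 0.008881.
Darcy flux q = K · i = 0.1201 × 0.008881 = 0.001067 m/day.
Seepage velocity v = q / n_e = 0.001067 / 0.14 = 0.007618 m/day.
Travel time t = L / v = 938 / 0.007618 = 1.231e+05 days = 337.1 years.

337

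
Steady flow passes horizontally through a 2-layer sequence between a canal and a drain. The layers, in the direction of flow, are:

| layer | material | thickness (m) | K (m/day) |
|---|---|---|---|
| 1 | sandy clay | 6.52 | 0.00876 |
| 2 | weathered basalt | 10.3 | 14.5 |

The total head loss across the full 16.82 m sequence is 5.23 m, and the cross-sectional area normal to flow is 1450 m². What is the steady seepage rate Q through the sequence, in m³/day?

Flow is perpendicular to layering, so the layers act in series and the equivalent K is the thickness-weighted harmonic mean.
Total thickness L = 6.52 + 10.3 = 16.82 m.
Σ(b_i/K_i) = 6.52/0.00876 + 10.3/14.5 = 745.0 d.
K_eq = L / Σ(b_i/K_i) = 16.82 / 745.0 = 0.02258 m/day.
Q = K_eq · A · (Δh/L) = 0.02258 × 1450 × (5.23/16.82) = 10.18 m³/day.

10.2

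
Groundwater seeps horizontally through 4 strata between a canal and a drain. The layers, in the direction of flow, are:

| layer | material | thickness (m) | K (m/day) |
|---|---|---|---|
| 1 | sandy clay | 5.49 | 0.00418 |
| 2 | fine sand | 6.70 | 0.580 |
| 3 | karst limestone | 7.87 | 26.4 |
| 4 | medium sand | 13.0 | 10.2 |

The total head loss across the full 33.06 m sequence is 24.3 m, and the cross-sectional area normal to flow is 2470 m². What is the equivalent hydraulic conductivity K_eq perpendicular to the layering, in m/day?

0.0249

Flow is perpendicular to layering, so the layers act in series and the equivalent K is the thickness-weighted harmonic mean.
Total thickness L = 5.49 + 6.70 + 7.87 + 13.0 = 33.06 m.
Σ(b_i/K_i) = 5.49/0.00418 + 6.70/0.580 + 7.87/26.4 + 13.0/10.2 = 1327 d.
K_eq = L / Σ(b_i/K_i) = 33.06 / 1327 = 0.02492 m/day.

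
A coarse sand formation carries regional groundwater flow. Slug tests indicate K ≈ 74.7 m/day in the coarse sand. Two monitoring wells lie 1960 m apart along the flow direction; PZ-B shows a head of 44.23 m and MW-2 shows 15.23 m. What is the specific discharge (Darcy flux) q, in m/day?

1.11

Hydraulic gradient i = (44.23 − 15.23) / 1960 = 29 / 1960 = 0.01480.
Specific discharge q = K · i = 74.70 × 0.01480 = 1.105 m/day.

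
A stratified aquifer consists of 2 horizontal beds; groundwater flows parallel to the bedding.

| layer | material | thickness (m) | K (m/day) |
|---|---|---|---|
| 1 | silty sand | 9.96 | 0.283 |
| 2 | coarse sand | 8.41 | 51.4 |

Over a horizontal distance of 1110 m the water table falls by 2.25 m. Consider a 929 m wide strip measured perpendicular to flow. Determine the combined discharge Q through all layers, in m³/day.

819

Flow is parallel to layering, so each bed carries its own Darcy discharge and the transmissivities add.
Σ(K_i·b_i) = 0.283×9.96 + 51.4×8.41 = 435.1 m²/day.
Hydraulic gradient i = Δh / L = 2.25 / 1110 = 0.002027.
Q = Σ(K_i·b_i) · W · i = 435.1 × 929 × 0.002027 = 819.3 m³/day.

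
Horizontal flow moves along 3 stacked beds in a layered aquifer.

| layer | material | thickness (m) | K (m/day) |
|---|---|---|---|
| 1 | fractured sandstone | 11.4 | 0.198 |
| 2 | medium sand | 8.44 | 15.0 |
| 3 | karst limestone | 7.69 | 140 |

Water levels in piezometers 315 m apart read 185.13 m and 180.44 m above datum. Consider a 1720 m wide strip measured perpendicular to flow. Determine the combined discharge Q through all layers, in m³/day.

30900

Flow is parallel to layering, so each bed carries its own Darcy discharge and the transmissivities add.
Σ(K_i·b_i) = 0.198×11.4 + 15.0×8.44 + 140×7.69 = 1205 m²/day.
Hydraulic gradient i = (185.13 − 180.44) / 315 = 4.69 / 315 = 0.01489.
Q = Σ(K_i·b_i) · W · i = 1205 × 1720 × 0.01489 = 30870 m³/day.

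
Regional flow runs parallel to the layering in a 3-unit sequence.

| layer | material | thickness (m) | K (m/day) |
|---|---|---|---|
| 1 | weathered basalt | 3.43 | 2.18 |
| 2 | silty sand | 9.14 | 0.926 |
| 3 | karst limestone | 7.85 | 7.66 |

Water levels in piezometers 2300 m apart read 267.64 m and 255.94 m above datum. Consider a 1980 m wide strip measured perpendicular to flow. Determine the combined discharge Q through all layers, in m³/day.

766

Flow is parallel to layering, so each bed carries its own Darcy discharge and the transmissivities add.
Σ(K_i·b_i) = 2.18×3.43 + 0.926×9.14 + 7.66×7.85 = 76.07 m²/day.
Hydraulic gradient i = (267.64 − 255.94) / 2300 = 11.7 / 2300 = 0.005087.
Q = Σ(K_i·b_i) · W · i = 76.07 × 1980 × 0.005087 = 766.2 m³/day.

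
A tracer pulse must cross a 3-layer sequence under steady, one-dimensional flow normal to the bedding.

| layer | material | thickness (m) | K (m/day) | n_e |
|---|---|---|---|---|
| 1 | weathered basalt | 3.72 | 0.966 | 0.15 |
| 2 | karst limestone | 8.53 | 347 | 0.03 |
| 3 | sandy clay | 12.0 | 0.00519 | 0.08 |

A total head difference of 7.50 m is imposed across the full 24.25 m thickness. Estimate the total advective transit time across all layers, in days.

With flow normal to the layers, continuity requires the same specific discharge q through every layer.
Σ(b_i/K_i) = 3.72/0.966 + 8.53/347 + 12.0/0.00519 = 2316 d.
q = Δh / Σ(b_i/K_i) = 7.50 / 2316 = 0.003238 m/day.
In each layer the seepage velocity is v_i = q/n_i, so the layer transit time is t_i = b_i·n_i / q:
  layer 1 (weathered basalt): t_1 = 3.72 × 0.15 / 0.003238 = 172.3 d
  layer 2 (karst limestone): t_2 = 8.53 × 0.03 / 0.003238 = 79.02 d
  layer 3 (sandy clay): t_3 = 12.0 × 0.08 / 0.003238 = 296.4 d
Total t = Σ t_i = 547.8 days.

548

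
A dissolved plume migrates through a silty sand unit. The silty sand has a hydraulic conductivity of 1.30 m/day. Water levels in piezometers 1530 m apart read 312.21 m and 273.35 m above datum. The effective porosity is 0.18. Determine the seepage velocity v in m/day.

Hydraulic gradient i = (312.21 − 273.35) / 1530 = 38.86 / 1530 = 0.02540.
Darcy flux q = K · i = 1.300 × 0.02540 = 0.03302 m/day.
Seepage velocity v = q / n_e = 0.03302 / 0.18 = 0.1834 m/day.

0.183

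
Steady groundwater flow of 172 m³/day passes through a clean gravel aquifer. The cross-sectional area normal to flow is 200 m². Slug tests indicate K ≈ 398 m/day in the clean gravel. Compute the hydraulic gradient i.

0.00216

From Q = K·A·i, i = Q / (K·A) = 172 / (398.0 × 200.0) = 0.002161.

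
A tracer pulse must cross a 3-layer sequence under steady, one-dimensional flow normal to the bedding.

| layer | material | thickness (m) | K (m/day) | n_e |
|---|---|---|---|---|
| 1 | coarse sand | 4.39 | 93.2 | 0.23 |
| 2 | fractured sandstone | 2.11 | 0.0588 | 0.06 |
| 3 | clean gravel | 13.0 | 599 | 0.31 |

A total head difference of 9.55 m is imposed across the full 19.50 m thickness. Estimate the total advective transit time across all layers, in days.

19.4

With flow normal to the layers, continuity requires the same specific discharge q through every layer.
Σ(b_i/K_i) = 4.39/93.2 + 2.11/0.0588 + 13.0/599 = 35.95 d.
q = Δh / Σ(b_i/K_i) = 9.55 / 35.95 = 0.2656 m/day.
In each layer the seepage velocity is v_i = q/n_i, so the layer transit time is t_i = b_i·n_i / q:
  layer 1 (coarse sand): t_1 = 4.39 × 0.23 / 0.2656 = 3.801 d
  layer 2 (fractured sandstone): t_2 = 2.11 × 0.06 / 0.2656 = 0.4766 d
  layer 3 (clean gravel): t_3 = 13.0 × 0.31 / 0.2656 = 15.17 d
Total t = Σ t_i = 19.45 days.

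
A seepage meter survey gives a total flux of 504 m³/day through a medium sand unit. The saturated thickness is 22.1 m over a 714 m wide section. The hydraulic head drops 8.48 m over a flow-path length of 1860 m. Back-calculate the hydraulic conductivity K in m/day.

Cross-sectional area A = 714 × 22.1 = 15779 m².
Hydraulic gradient i = Δh / L = 8.48 / 1860 = 0.004559.
From Q = K·A·i, K = Q / (A·i) = 504 / (15779 × 0.004559) = 7.006 m/day.

7.01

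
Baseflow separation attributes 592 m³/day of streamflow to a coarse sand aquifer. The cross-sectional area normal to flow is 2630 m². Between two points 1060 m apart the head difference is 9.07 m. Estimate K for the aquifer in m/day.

Hydraulic gradient i = Δh / L = 9.07 / 1060 = 0.008557.
From Q = K·A·i, K = Q / (A·i) = 592 / (2630 × 0.008557) = 26.31 m/day.

26.3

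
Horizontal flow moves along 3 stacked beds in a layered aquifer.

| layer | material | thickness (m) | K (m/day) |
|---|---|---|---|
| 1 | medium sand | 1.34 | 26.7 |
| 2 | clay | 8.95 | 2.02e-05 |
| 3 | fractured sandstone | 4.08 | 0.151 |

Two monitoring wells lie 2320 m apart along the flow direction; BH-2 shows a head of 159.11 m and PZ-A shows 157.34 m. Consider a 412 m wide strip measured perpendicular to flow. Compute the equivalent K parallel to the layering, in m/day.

2.53

Flow is parallel to layering, so each bed carries its own Darcy discharge and the transmissivities add.
Σ(K_i·b_i) = 26.7×1.34 + 2.02e-05×8.95 + 0.151×4.08 = 36.39 m²/day.
Total thickness b = 14.37 m, so K_eq = Σ(K_i·b_i)/b = 2.533 m/day.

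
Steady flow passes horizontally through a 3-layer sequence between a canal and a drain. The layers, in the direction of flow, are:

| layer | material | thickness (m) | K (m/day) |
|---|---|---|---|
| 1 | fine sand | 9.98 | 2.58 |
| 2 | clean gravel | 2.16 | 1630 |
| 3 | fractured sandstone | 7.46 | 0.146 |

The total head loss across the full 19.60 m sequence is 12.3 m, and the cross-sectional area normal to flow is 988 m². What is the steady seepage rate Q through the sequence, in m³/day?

Flow is perpendicular to layering, so the layers act in series and the equivalent K is the thickness-weighted harmonic mean.
Total thickness L = 9.98 + 2.16 + 7.46 = 19.60 m.
Σ(b_i/K_i) = 9.98/2.58 + 2.16/1630 + 7.46/0.146 = 54.97 d.
K_eq = L / Σ(b_i/K_i) = 19.60 / 54.97 = 0.3566 m/day.
Q = K_eq · A · (Δh/L) = 0.3566 × 988 × (12.3/19.60) = 221.1 m³/day.

221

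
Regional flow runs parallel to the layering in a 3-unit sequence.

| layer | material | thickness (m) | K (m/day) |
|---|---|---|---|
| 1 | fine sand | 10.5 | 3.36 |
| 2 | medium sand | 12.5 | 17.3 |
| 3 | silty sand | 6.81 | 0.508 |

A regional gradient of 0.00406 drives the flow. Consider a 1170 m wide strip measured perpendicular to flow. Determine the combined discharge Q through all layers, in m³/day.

Flow is parallel to layering, so each bed carries its own Darcy discharge and the transmissivities add.
Σ(K_i·b_i) = 3.36×10.5 + 17.3×12.5 + 0.508×6.81 = 255.0 m²/day.
Hydraulic gradient i = 0.00406.
Q = Σ(K_i·b_i) · W · i = 255.0 × 1170 × 0.004060 = 1211 m³/day.

1210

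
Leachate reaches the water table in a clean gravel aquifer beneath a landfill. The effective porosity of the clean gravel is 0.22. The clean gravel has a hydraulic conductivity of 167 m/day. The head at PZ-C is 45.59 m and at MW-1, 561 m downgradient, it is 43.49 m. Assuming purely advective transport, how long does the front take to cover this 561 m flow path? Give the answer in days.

197

Hydraulic gradient i = (45.59 − 43.49) / 561 = 2.1 / 561 = 0.003743.
Darcy flux q = K · i = 167.0 × 0.003743 = 0.6251 m/day.
Seepage velocity v = q / n_e = 0.6251 / 0.22 = 2.842 m/day.
Travel time t = L / v = 561 / 2.842 = 197.4 days.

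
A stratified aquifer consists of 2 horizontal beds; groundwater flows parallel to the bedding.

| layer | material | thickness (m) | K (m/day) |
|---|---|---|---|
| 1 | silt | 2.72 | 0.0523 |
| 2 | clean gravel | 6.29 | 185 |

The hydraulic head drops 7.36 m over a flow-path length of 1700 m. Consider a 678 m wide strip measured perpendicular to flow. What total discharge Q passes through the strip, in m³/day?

3420

Flow is parallel to layering, so each bed carries its own Darcy discharge and the transmissivities add.
Σ(K_i·b_i) = 0.0523×2.72 + 185×6.29 = 1164 m²/day.
Hydraulic gradient i = Δh / L = 7.36 / 1700 = 0.004329.
Q = Σ(K_i·b_i) · W · i = 1164 × 678 × 0.004329 = 3416 m³/day.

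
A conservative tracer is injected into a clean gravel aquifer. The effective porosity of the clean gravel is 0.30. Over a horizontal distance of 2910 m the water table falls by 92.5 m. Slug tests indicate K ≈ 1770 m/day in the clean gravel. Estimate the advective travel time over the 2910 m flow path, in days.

15.5

Hydraulic gradient i = Δh / L = 92.5 / 2910 = 0.03179.
Darcy flux q = K · i = 1770 × 0.03179 = 56.26 m/day.
Seepage velocity v = q / n_e = 56.26 / 0.30 = 187.5 m/day.
Travel time t = L / v = 2910 / 187.5 = 15.52 days.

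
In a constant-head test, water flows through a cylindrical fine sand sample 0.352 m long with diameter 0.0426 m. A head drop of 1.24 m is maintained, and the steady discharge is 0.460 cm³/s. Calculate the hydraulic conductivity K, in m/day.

7.92

Cross-sectional area A = π·(d/2)² = π × (0.0426/2)² = 0.001425 m².
Convert discharge: 0.460 cm³/s = 4.600e-07 m³/s.
Darcy's law rearranged: K = Q·L / (A·Δh) = 4.600e-07 × 0.352 / (0.001425 × 1.24) = 9.162e-05 m/s = 7.916 m/day.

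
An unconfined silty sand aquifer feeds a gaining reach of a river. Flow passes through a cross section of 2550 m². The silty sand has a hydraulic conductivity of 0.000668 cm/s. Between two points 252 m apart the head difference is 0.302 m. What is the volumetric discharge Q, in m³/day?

1.76

Convert K: 0.000668 cm/s × 864 = 0.5772 m/day.
Hydraulic gradient i = Δh / L = 0.302 / 252 = 0.001198.
Darcy's law: Q = K · A · i = 0.5772 × 2550 × 0.001198 = 1.764 m³/day.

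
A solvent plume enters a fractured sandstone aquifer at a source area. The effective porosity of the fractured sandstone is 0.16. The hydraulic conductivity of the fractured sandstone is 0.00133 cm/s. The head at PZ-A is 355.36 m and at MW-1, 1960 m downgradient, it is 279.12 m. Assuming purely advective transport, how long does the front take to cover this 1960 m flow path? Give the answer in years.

Convert K: 0.00133 cm/s × 864 = 1.149 m/day.
Hydraulic gradient i = (355.36 − 279.12) / 1960 = 76.24 / 1960 = 0.03890.
Darcy flux q = K · i = 1.149 × 0.03890 = 0.04470 m/day.
Seepage velocity v = q / n_e = 0.04470 / 0.16 = 0.2794 m/day.
Travel time t = L / v = 1960 / 0.2794 = 7016 days = 19.21 years.

19.2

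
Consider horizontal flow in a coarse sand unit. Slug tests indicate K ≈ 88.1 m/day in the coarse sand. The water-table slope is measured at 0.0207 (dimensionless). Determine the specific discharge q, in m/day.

1.82

Hydraulic gradient i = 0.0207.
Specific discharge q = K · i = 88.10 × 0.02070 = 1.824 m/day.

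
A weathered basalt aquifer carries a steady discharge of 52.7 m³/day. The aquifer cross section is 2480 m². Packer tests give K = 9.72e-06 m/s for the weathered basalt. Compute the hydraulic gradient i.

Convert K: 9.72e-06 m/s × 86400 = 0.8398 m/day.
From Q = K·A·i, i = Q / (K·A) = 52.7 / (0.8398 × 2480) = 0.02530.

0.0253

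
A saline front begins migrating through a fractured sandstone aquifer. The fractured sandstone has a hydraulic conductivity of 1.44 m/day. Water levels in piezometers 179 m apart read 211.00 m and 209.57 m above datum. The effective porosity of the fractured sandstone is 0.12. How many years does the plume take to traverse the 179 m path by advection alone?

5.11

Hydraulic gradient i = (211.00 − 209.57) / 179 = 1.43 / 179 = 0.007989.
Darcy flux q = K · i = 1.440 × 0.007989 = 0.01150 m/day.
Seepage velocity v = q / n_e = 0.01150 / 0.12 = 0.09587 m/day.
Travel time t = L / v = 179 / 0.09587 = 1867 days = 5.112 years.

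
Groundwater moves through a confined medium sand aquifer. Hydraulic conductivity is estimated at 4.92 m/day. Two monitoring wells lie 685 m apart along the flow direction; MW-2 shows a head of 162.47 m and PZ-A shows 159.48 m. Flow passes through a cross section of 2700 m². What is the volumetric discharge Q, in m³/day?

58.0

Hydraulic gradient i = (162.47 − 159.48) / 685 = 2.99 / 685 = 0.004365.
Darcy's law: Q = K · A · i = 4.920 × 2700 × 0.004365 = 57.98 m³/day.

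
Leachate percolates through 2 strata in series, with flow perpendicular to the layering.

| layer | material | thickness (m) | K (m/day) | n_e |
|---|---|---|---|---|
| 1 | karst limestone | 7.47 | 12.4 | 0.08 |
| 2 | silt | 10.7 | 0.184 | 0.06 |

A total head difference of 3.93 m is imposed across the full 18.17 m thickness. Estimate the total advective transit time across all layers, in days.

18.5

With flow normal to the layers, continuity requires the same specific discharge q through every layer.
Σ(b_i/K_i) = 7.47/12.4 + 10.7/0.184 = 58.75 d.
q = Δh / Σ(b_i/K_i) = 3.93 / 58.75 = 0.06689 m/day.
In each layer the seepage velocity is v_i = q/n_i, so the layer transit time is t_i = b_i·n_i / q:
  layer 1 (karst limestone): t_1 = 7.47 × 0.08 / 0.06689 = 8.934 d
  layer 2 (silt): t_2 = 10.7 × 0.06 / 0.06689 = 9.598 d
Total t = Σ t_i = 18.53 days.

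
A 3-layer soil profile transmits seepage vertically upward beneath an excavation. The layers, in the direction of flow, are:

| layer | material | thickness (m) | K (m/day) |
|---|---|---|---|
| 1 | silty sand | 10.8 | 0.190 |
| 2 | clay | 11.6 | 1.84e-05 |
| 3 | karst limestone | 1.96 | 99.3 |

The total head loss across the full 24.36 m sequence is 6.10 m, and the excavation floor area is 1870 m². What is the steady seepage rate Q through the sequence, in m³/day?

0.0181

Flow is perpendicular to layering, so the layers act in series and the equivalent K is the thickness-weighted harmonic mean.
Total thickness L = 10.8 + 11.6 + 1.96 = 24.36 m.
Σ(b_i/K_i) = 10.8/0.190 + 11.6/1.84e-05 + 1.96/99.3 = 6.305e+05 d.
K_eq = L / Σ(b_i/K_i) = 24.36 / 6.305e+05 = 3.864e-05 m/day.
Q = K_eq · A · (Δh/L) = 3.864e-05 × 1870 × (6.10/24.36) = 0.01809 m³/day.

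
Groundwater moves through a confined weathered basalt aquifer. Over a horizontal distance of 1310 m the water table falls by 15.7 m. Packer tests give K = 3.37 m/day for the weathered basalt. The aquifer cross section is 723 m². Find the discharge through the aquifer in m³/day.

29.2

Hydraulic gradient i = Δh / L = 15.7 / 1310 = 0.01198.
Darcy's law: Q = K · A · i = 3.370 × 723.0 × 0.01198 = 29.20 m³/day.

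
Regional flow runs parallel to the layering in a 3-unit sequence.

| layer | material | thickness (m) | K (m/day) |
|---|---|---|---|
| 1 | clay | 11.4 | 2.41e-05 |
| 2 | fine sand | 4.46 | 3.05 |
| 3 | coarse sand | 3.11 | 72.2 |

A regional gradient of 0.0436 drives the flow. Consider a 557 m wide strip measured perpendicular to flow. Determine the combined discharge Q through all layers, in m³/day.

Flow is parallel to layering, so each bed carries its own Darcy discharge and the transmissivities add.
Σ(K_i·b_i) = 2.41e-05×11.4 + 3.05×4.46 + 72.2×3.11 = 238.1 m²/day.
Hydraulic gradient i = 0.0436.
Q = Σ(K_i·b_i) · W · i = 238.1 × 557 × 0.04360 = 5783 m³/day.

5780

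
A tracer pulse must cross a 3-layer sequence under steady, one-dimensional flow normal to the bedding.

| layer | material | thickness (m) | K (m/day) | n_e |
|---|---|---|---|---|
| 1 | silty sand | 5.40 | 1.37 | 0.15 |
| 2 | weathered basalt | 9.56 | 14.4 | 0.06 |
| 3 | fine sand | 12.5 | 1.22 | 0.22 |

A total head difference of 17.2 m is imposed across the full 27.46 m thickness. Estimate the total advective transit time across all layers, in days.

3.57

With flow normal to the layers, continuity requires the same specific discharge q through every layer.
Σ(b_i/K_i) = 5.40/1.37 + 9.56/14.4 + 12.5/1.22 = 14.85 d.
q = Δh / Σ(b_i/K_i) = 17.2 / 14.85 = 1.158 m/day.
In each layer the seepage velocity is v_i = q/n_i, so the layer transit time is t_i = b_i·n_i / q:
  layer 1 (silty sand): t_1 = 5.40 × 0.15 / 1.158 = 0.6994 d
  layer 2 (weathered basalt): t_2 = 9.56 × 0.06 / 1.158 = 0.4953 d
  layer 3 (fine sand): t_3 = 12.5 × 0.22 / 1.158 = 2.374 d
Total t = Σ t_i = 3.569 days.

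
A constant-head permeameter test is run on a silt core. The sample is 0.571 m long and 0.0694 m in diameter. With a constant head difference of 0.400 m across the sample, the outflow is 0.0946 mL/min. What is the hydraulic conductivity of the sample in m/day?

Cross-sectional area A = π·(d/2)² = π × (0.0694/2)² = 0.003783 m².
Convert discharge: 0.0946 mL/min = 1.577e-09 m³/s.
Darcy's law rearranged: K = Q·L / (A·Δh) = 1.577e-09 × 0.571 / (0.003783 × 0.400) = 5.950e-07 m/s = 0.05141 m/day.

0.0514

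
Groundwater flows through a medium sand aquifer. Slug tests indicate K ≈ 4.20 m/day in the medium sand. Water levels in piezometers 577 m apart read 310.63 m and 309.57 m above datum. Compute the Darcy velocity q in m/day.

Hydraulic gradient i = (310.63 − 309.57) / 577 = 1.06 / 577 = 0.001837.
Specific discharge q = K · i = 4.200 × 0.001837 = 0.007716 m/day.

0.00772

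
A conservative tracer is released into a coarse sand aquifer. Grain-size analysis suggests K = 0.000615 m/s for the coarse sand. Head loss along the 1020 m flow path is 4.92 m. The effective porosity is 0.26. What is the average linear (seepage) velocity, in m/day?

0.986

Convert K: 0.000615 m/s × 86400 = 53.14 m/day.
Hydraulic gradient i = Δh / L = 4.92 / 1020 = 0.004824.
Darcy flux q = K · i = 53.14 × 0.004824 = 0.2563 m/day.
Seepage velocity v = q / n_e = 0.2563 / 0.26 = 0.9858 m/day.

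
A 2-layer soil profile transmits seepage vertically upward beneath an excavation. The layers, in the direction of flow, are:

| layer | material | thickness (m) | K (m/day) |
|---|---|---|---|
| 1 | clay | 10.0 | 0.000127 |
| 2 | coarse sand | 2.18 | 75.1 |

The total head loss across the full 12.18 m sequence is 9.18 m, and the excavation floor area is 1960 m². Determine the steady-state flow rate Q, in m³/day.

Flow is perpendicular to layering, so the layers act in series and the equivalent K is the thickness-weighted harmonic mean.
Total thickness L = 10.0 + 2.18 = 12.18 m.
Σ(b_i/K_i) = 10.0/0.000127 + 2.18/75.1 = 78740 d.
K_eq = L / Σ(b_i/K_i) = 12.18 / 78740 = 0.0001547 m/day.
Q = K_eq · A · (Δh/L) = 0.0001547 × 1960 × (9.18/12.18) = 0.2285 m³/day.

0.229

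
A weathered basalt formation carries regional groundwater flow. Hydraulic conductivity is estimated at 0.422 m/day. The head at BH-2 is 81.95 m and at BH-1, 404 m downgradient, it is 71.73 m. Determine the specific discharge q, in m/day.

Hydraulic gradient i = (81.95 − 71.73) / 404 = 10.22 / 404 = 0.02530.
Specific discharge q = K · i = 0.4220 × 0.02530 = 0.01068 m/day.

0.0107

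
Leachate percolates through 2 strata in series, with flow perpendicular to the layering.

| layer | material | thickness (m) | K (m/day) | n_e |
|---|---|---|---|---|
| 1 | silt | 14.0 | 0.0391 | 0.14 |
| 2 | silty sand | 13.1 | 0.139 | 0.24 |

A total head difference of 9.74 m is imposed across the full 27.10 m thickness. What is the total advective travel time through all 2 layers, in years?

0.649

With flow normal to the layers, continuity requires the same specific discharge q through every layer.
Σ(b_i/K_i) = 14.0/0.0391 + 13.1/0.139 = 452.3 d.
q = Δh / Σ(b_i/K_i) = 9.74 / 452.3 = 0.02153 m/day.
In each layer the seepage velocity is v_i = q/n_i, so the layer transit time is t_i = b_i·n_i / q:
  layer 1 (silt): t_1 = 14.0 × 0.14 / 0.02153 = 91.02 d
  layer 2 (silty sand): t_2 = 13.1 × 0.24 / 0.02153 = 146.0 d
Total t = Σ t_i = 237.0 days = 0.6489 years.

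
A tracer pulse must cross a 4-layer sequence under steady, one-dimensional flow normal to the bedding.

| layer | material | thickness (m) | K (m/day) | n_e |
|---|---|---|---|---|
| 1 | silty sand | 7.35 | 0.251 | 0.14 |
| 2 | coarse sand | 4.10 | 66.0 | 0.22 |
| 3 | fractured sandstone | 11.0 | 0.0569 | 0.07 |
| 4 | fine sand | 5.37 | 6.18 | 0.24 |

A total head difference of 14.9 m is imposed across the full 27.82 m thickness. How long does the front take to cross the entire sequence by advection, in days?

With flow normal to the layers, continuity requires the same specific discharge q through every layer.
Σ(b_i/K_i) = 7.35/0.251 + 4.10/66.0 + 11.0/0.0569 + 5.37/6.18 = 223.5 d.
q = Δh / Σ(b_i/K_i) = 14.9 / 223.5 = 0.06666 m/day.
In each layer the seepage velocity is v_i = q/n_i, so the layer transit time is t_i = b_i·n_i / q:
  layer 1 (silty sand): t_1 = 7.35 × 0.14 / 0.06666 = 15.44 d
  layer 2 (coarse sand): t_2 = 4.10 × 0.22 / 0.06666 = 13.53 d
  layer 3 (fractured sandstone): t_3 = 11.0 × 0.07 / 0.06666 = 11.55 d
  layer 4 (fine sand): t_4 = 5.37 × 0.24 / 0.06666 = 19.34 d
Total t = Σ t_i = 59.86 days.

59.9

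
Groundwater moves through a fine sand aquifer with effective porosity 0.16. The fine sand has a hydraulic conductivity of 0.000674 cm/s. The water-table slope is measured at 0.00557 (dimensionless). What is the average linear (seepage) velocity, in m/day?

0.0203

Convert K: 0.000674 cm/s × 864 = 0.5823 m/day.
Hydraulic gradient i = 0.00557.
Darcy flux q = K · i = 0.5823 × 0.005570 = 0.003244 m/day.
Seepage velocity v = q / n_e = 0.003244 / 0.16 = 0.02027 m/day.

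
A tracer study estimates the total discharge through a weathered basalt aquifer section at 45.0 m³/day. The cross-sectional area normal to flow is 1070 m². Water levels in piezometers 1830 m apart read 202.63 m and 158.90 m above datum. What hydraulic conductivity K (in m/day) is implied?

1.76

Hydraulic gradient i = (202.63 − 158.90) / 1830 = 43.73 / 1830 = 0.02390.
From Q = K·A·i, K = Q / (A·i) = 45.0 / (1070 × 0.02390) = 1.760 m/day.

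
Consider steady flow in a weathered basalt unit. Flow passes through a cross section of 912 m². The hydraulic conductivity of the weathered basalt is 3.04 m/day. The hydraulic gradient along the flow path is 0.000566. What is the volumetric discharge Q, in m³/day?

Hydraulic gradient i = 0.000566.
Darcy's law: Q = K · A · i = 3.040 × 912.0 × 0.0005660 = 1.569 m³/day.

1.57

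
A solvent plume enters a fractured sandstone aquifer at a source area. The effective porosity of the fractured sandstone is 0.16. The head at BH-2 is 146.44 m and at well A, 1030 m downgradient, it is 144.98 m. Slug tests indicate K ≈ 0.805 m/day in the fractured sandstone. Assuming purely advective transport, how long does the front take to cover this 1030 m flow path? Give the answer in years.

395

Hydraulic gradient i = (146.44 − 144.98) / 1030 = 1.46 / 1030 = 0.001417.
Darcy flux q = K · i = 0.8050 × 0.001417 = 0.001141 m/day.
Seepage velocity v = q / n_e = 0.001141 / 0.16 = 0.007132 m/day.
Travel time t = L / v = 1030 / 0.007132 = 1.444e+05 days = 395.4 years.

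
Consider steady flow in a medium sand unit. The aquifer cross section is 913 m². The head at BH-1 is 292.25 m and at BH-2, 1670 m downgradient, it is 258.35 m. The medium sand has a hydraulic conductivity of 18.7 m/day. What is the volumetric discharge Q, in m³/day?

Hydraulic gradient i = (292.25 − 258.35) / 1670 = 33.9 / 1670 = 0.02030.
Darcy's law: Q = K · A · i = 18.70 × 913.0 × 0.02030 = 346.6 m³/day.

347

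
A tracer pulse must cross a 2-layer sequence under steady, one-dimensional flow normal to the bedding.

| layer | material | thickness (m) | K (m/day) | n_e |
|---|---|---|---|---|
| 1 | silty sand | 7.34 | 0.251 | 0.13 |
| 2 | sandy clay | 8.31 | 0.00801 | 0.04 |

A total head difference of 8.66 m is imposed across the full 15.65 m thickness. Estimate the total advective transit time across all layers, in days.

158

With flow normal to the layers, continuity requires the same specific discharge q through every layer.
Σ(b_i/K_i) = 7.34/0.251 + 8.31/0.00801 = 1067 d.
q = Δh / Σ(b_i/K_i) = 8.66 / 1067 = 0.008119 m/day.
In each layer the seepage velocity is v_i = q/n_i, so the layer transit time is t_i = b_i·n_i / q:
  layer 1 (silty sand): t_1 = 7.34 × 0.13 / 0.008119 = 117.5 d
  layer 2 (sandy clay): t_2 = 8.31 × 0.04 / 0.008119 = 40.94 d
Total t = Σ t_i = 158.5 days.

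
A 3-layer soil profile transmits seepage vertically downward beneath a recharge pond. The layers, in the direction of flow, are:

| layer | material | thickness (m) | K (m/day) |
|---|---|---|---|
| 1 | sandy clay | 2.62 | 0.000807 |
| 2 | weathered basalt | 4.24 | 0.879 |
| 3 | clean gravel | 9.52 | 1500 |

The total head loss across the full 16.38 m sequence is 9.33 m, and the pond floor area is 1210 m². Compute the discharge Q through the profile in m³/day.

Flow is perpendicular to layering, so the layers act in series and the equivalent K is the thickness-weighted harmonic mean.
Total thickness L = 2.62 + 4.24 + 9.52 = 16.38 m.
Σ(b_i/K_i) = 2.62/0.000807 + 4.24/0.879 + 9.52/1500 = 3251 d.
K_eq = L / Σ(b_i/K_i) = 16.38 / 3251 = 0.005038 m/day.
Q = K_eq · A · (Δh/L) = 0.005038 × 1210 × (9.33/16.38) = 3.472 m³/day.

3.47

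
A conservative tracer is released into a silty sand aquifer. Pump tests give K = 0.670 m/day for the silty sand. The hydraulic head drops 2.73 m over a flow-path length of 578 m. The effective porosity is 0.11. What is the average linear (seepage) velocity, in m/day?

0.0288

Hydraulic gradient i = Δh / L = 2.73 / 578 = 0.004723.
Darcy flux q = K · i = 0.6700 × 0.004723 = 0.003165 m/day.
Seepage velocity v = q / n_e = 0.003165 / 0.11 = 0.02877 m/day.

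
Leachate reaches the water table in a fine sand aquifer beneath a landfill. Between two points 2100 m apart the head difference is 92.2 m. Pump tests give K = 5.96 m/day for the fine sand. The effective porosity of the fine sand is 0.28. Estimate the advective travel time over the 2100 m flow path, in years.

6.15

Hydraulic gradient i = Δh / L = 92.2 / 2100 = 0.04390.
Darcy flux q = K · i = 5.960 × 0.04390 = 0.2617 m/day.
Seepage velocity v = q / n_e = 0.2617 / 0.28 = 0.9345 m/day.
Travel time t = L / v = 2100 / 0.9345 = 2247 days = 6.152 years.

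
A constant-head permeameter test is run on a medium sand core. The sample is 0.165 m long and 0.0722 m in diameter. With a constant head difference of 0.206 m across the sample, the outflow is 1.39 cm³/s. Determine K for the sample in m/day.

Cross-sectional area A = π·(d/2)² = π × (0.0722/2)² = 0.004094 m².
Convert discharge: 1.39 cm³/s = 1.390e-06 m³/s.
Darcy's law rearranged: K = Q·L / (A·Δh) = 1.390e-06 × 0.165 / (0.004094 × 0.206) = 0.0002719 m/s = 23.50 m/day.

23.5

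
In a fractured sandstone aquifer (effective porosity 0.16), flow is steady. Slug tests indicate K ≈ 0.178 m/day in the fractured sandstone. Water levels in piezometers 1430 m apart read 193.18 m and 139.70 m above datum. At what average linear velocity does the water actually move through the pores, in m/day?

0.0416

Hydraulic gradient i = (193.18 − 139.70) / 1430 = 53.48 / 1430 = 0.03740.
Darcy flux q = K · i = 0.1780 × 0.03740 = 0.006657 m/day.
Seepage velocity v = q / n_e = 0.006657 / 0.16 = 0.04161 m/day.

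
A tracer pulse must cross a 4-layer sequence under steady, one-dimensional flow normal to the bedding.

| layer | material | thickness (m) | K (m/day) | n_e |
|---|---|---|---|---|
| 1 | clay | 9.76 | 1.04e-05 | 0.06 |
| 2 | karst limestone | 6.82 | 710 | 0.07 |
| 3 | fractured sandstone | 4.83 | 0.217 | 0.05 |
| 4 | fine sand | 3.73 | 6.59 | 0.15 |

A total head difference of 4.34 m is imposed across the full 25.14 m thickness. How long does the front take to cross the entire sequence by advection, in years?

With flow normal to the layers, continuity requires the same specific discharge q through every layer.
Σ(b_i/K_i) = 9.76/1.04e-05 + 6.82/710 + 4.83/0.217 + 3.73/6.59 = 9.385e+05 d.
q = Δh / Σ(b_i/K_i) = 4.34 / 9.385e+05 = 4.624e-06 m/day.
In each layer the seepage velocity is v_i = q/n_i, so the layer transit time is t_i = b_i·n_i / q:
  layer 1 (clay): t_1 = 9.76 × 0.06 / 4.624e-06 = 1.266e+05 d
  layer 2 (karst limestone): t_2 = 6.82 × 0.07 / 4.624e-06 = 1.032e+05 d
  layer 3 (fractured sandstone): t_3 = 4.83 × 0.05 / 4.624e-06 = 52222 d
  layer 4 (fine sand): t_4 = 3.73 × 0.15 / 4.624e-06 = 1.210e+05 d
Total t = Σ t_i = 4.031e+05 days = 1104 years.

1100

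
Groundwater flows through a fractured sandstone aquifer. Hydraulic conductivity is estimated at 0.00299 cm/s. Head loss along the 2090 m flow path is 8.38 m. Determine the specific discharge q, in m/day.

Convert K: 0.00299 cm/s × 864 = 2.583 m/day.
Hydraulic gradient i = Δh / L = 8.38 / 2090 = 0.004010.
Specific discharge q = K · i = 2.583 × 0.004010 = 0.01036 m/day.

0.0104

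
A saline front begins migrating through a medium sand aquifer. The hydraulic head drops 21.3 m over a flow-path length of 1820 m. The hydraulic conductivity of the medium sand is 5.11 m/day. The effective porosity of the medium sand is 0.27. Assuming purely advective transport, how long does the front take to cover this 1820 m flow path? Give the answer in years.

Hydraulic gradient i = Δh / L = 21.3 / 1820 = 0.01170.
Darcy flux q = K · i = 5.110 × 0.01170 = 0.05980 m/day.
Seepage velocity v = q / n_e = 0.05980 / 0.27 = 0.2215 m/day.
Travel time t = L / v = 1820 / 0.2215 = 8217 days = 22.50 years.

22.5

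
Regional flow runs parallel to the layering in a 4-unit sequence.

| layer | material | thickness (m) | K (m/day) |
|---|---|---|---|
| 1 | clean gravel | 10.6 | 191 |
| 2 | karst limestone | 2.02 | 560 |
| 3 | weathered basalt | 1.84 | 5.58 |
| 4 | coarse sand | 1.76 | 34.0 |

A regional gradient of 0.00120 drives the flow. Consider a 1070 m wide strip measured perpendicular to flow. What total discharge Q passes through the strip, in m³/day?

Flow is parallel to layering, so each bed carries its own Darcy discharge and the transmissivities add.
Σ(K_i·b_i) = 191×10.6 + 560×2.02 + 5.58×1.84 + 34.0×1.76 = 3226 m²/day.
Hydraulic gradient i = 0.00120.
Q = Σ(K_i·b_i) · W · i = 3226 × 1070 × 0.001200 = 4142 m³/day.

4140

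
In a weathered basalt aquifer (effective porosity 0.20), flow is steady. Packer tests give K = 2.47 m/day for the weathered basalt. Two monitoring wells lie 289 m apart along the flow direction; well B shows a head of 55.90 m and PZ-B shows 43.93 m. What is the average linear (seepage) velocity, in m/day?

Hydraulic gradient i = (55.90 − 43.93) / 289 = 11.97 / 289 = 0.04142.
Darcy flux q = K · i = 2.470 × 0.04142 = 0.1023 m/day.
Seepage velocity v = q / n_e = 0.1023 / 0.20 = 0.5115 m/day.

0.512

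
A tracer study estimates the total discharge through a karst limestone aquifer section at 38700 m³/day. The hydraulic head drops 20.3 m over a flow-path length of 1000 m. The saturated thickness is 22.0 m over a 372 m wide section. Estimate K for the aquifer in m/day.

233

Cross-sectional area A = 372 × 22.0 = 8184 m².
Hydraulic gradient i = Δh / L = 20.3 / 1000 = 0.02030.
From Q = K·A·i, K = Q / (A·i) = 38700 / (8184 × 0.02030) = 232.9 m/day.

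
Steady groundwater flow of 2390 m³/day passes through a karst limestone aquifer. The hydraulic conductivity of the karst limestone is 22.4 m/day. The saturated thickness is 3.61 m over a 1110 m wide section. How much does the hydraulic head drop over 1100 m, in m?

29.3

Cross-sectional area A = 1110 × 3.61 = 4007 m².
From Q = K·A·i, i = Q / (K·A) = 2390 / (22.40 × 4007) = 0.02663.
Head loss Δh = i · L = 0.02663 × 1100 = 29.29 m.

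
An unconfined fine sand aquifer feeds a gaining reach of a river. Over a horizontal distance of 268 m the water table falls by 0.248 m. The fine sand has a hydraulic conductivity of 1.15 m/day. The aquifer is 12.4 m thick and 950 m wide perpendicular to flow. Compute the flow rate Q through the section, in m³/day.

Cross-sectional area A = 950 × 12.4 = 11780 m².
Hydraulic gradient i = Δh / L = 0.248 / 268 = 0.0009254.
Darcy's law: Q = K · A · i = 1.150 × 11780 × 0.0009254 = 12.54 m³/day.

12.5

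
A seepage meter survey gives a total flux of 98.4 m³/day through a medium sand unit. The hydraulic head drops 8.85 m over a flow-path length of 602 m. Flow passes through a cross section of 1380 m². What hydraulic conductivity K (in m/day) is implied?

Hydraulic gradient i = Δh / L = 8.85 / 602 = 0.01470.
From Q = K·A·i, K = Q / (A·i) = 98.4 / (1380 × 0.01470) = 4.850 m/day.

4.85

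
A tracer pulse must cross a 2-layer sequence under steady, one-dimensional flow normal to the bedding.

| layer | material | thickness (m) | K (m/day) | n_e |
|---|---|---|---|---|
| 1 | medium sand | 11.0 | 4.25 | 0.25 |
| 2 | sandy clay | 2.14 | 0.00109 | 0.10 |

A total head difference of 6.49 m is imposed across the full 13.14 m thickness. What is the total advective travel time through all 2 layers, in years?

2.46

With flow normal to the layers, continuity requires the same specific discharge q through every layer.
Σ(b_i/K_i) = 11.0/4.25 + 2.14/0.00109 = 1966 d.
q = Δh / Σ(b_i/K_i) = 6.49 / 1966 = 0.003301 m/day.
In each layer the seepage velocity is v_i = q/n_i, so the layer transit time is t_i = b_i·n_i / q:
  layer 1 (medium sand): t_1 = 11.0 × 0.25 / 0.003301 = 833.0 d
  layer 2 (sandy clay): t_2 = 2.14 × 0.10 / 0.003301 = 64.82 d
Total t = Σ t_i = 897.8 days = 2.458 years.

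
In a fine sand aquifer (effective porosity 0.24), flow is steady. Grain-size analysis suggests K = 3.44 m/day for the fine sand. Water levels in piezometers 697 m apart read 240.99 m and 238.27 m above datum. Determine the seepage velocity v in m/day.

Hydraulic gradient i = (240.99 − 238.27) / 697 = 2.72 / 697 = 0.003902.
Darcy flux q = K · i = 3.440 × 0.003902 = 0.01342 m/day.
Seepage velocity v = q / n_e = 0.01342 / 0.24 = 0.05593 m/day.

0.0559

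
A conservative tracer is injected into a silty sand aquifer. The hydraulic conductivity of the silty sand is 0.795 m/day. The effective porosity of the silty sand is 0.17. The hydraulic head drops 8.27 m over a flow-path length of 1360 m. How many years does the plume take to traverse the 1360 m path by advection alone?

131

Hydraulic gradient i = Δh / L = 8.27 / 1360 = 0.006081.
Darcy flux q = K · i = 0.7950 × 0.006081 = 0.004834 m/day.
Seepage velocity v = q / n_e = 0.004834 / 0.17 = 0.02844 m/day.
Travel time t = L / v = 1360 / 0.02844 = 47825 days = 130.9 years.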